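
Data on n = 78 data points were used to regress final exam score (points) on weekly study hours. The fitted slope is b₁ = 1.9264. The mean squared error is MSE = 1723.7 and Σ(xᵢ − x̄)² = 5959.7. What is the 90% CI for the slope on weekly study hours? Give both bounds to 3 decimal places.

SE(b₁) = √(MSE/Sₓₓ) = √(1723.7/5959.7) = 0.537797.
df = n − 2 = 76.
t* = t_{0.05, 76} = 1.665151.
Margin = t* × SE = 1.665151 × 0.537797 = 0.89551.
CI: 1.9264 ± 0.89551 → (1.031, 2.822).
With 90% confidence, each one-unit increase in weekly study hours is associated with a change of between 1.031 and 2.822 points in final exam score.

(1.031, 2.822)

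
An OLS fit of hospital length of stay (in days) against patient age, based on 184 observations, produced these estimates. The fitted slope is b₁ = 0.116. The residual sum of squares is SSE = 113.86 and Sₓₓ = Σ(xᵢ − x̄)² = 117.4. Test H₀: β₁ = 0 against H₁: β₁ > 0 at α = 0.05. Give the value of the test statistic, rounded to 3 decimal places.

MSE = SSE/(n − 2) = 113.86/182 = 0.625604.
SE(b₁) = √(MSE/Sₓₓ) = √(0.625604/117.4) = 0.0729988.
t = 0.116 / 0.0729988 = 1.589.
df = n − 2 = 182.
One-sided p ≈ 0.0569, which is ≥ 0.05, so fail to reject H₀.
The data do not give significant evidence that the true slope on patient age is positive.

t = 1.589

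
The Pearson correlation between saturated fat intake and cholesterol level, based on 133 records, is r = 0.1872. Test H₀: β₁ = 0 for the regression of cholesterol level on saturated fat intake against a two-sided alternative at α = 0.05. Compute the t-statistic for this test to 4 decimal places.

t = r·√(n − 2)/√(1 − r²) = 0.1872·√131/√0.964956 = 2.1812.
df = n − 2 = 131.
Two-sided p ≈ 0.0310, which is < 0.05, so reject H₀.
There is evidence of a linear association between saturated fat intake and cholesterol level.

t = 2.1812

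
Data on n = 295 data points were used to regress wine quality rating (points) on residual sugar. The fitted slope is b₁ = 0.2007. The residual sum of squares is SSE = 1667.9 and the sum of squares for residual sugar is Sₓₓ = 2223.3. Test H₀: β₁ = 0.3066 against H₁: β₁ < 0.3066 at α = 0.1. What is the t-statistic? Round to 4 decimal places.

t = -2.0929

MSE = SSE/(n − 2) = 1667.9/293 = 5.69249.
SE(b₁) = √(MSE/Sₓₓ) = √(5.69249/2223.3) = 0.0506002.
t = (0.2007 − 0.3066) / 0.0506002 = -2.0929.
df = n − 2 = 293.
One-sided p ≈ 0.0186, which is < 0.1, so reject H₀.
There is evidence that the true slope on residual sugar is below 0.3066 points per unit.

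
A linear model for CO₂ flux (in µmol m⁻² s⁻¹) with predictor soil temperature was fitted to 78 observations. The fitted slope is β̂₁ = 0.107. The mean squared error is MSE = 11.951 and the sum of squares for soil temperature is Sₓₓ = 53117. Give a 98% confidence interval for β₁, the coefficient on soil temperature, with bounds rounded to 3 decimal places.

SE(β̂₁) = √(MSE/Sₓₓ) = √(11.951/53117) = 0.0149998.
df = n − 2 = 76.
t* = t_{0.01, 76} = 2.37642.
Margin = t* × SE = 2.37642 × 0.0149998 = 0.03565.
CI: 0.107 ± 0.03565 → (0.071, 0.143).
With 98% confidence, each one-unit increase in soil temperature is associated with a change of between 0.071 and 0.143 µmol m⁻² s⁻¹ in CO₂ flux.

(0.071, 0.143)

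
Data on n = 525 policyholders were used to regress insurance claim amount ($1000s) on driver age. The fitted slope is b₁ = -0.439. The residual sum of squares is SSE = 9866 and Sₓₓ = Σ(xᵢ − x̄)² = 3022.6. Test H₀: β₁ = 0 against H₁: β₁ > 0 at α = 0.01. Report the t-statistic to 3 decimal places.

t = -5.557

MSE = SSE/(n − 2) = 9866/523 = 18.8642.
SE(b₁) = √(MSE/Sₓₓ) = √(18.8642/3022.6) = 0.0790004.
t = -0.439 / 0.0790004 = -5.557.
df = n − 2 = 523.
One-sided p ≈ 1.0000, which is ≥ 0.01, so fail to reject H₀.
The data do not give significant evidence that the true slope on driver age is positive.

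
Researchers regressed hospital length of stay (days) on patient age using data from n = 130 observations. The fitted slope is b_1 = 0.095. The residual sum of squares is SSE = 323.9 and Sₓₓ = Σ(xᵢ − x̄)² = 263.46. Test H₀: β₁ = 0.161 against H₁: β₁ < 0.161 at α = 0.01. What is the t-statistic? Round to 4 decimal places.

MSE = SSE/(n − 2) = 323.9/128 = 2.53047.
SE(b_1) = √(MSE/Sₓₓ) = √(2.53047/263.46) = 0.0980039.
t = (0.095 − 0.161) / 0.0980039 = -0.6734.
df = n − 2 = 128.
One-sided p ≈ 0.2509, which is ≥ 0.01, so fail to reject H₀.
The data do not give significant evidence that the true slope on patient age is below 0.161 days per unit.

t = -0.6734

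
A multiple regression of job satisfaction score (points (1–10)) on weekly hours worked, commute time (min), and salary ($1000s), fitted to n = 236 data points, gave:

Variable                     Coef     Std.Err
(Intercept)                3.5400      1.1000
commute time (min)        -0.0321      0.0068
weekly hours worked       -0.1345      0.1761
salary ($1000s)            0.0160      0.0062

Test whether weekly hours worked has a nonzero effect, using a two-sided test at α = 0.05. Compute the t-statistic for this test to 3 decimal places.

t = -0.764

Read off: b = -0.1345, SE = 0.1761 for weekly hours worked.
H₀: β₁ = 0 vs H₁: β₁ ≠ 0.
t = -0.1345 / 0.1761 = -0.764.
df = n − k − 1 = 236 − 3 − 1 = 232.
Two-sided p ≈ 0.4458, which is ≥ 0.05, so fail to reject H₀.
The data do not give significant evidence of an association between weekly hours worked and job satisfaction score, after adjusting for the other predictors.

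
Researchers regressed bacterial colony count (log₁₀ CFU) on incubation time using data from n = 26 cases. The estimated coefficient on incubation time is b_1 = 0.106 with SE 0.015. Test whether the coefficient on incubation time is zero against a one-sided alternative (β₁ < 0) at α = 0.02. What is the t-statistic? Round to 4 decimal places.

t = 7.0667

H₀: β₁ = 0 vs H₁: β₁ < 0.
t = (b_1 − β₁⁰)/SE = 0.106 / 0.015 = 7.0667.
df = n − 2 = 26 − 2 = 24.
One-sided p ≈ 1.0000, which is ≥ 0.02, so fail to reject H₀.
The data do not give significant evidence that the true slope on incubation time is negative.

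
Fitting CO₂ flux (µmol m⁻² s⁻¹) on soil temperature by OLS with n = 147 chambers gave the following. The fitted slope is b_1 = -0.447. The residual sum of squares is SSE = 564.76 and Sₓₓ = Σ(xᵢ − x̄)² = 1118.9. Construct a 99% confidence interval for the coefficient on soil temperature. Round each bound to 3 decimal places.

(-0.601, -0.293)

MSE = SSE/(n − 2) = 564.76/145 = 3.8949.
SE(b_1) = √(MSE/Sₓₓ) = √(3.8949/1118.9) = 0.059.
df = n − 2 = 145.
t* = t_{0.005, 145} = 2.610161.
Margin = t* × SE = 2.610161 × 0.059 = 0.15400.
CI: -0.447 ± 0.15400 → (-0.601, -0.293).
With 99% confidence, each one-unit increase in soil temperature is associated with a change of between -0.601 and -0.293 µmol m⁻² s⁻¹ in CO₂ flux.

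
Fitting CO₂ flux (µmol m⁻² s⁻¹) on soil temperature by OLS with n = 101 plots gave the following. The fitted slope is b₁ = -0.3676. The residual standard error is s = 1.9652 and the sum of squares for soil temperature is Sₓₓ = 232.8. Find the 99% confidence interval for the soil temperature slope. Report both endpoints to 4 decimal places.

(-0.7059, -0.0293)

SE(b₁) = s/√Sₓₓ = 1.9652/√232.8 = 0.1288.
df = n − 2 = 99.
t* = t_{0.005, 99} = 2.626405.
Margin = t* × SE = 2.626405 × 0.1288 = 0.338281.
CI: -0.3676 ± 0.338281 → (-0.7059, -0.0293).
With 99% confidence, each one-unit increase in soil temperature is associated with a change of between -0.7059 and -0.0293 µmol m⁻² s⁻¹ in CO₂ flux.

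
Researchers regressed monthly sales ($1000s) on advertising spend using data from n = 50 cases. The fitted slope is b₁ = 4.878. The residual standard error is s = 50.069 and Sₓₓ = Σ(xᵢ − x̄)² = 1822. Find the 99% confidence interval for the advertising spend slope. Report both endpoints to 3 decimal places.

SE(b₁) = s/√Sₓₓ = 50.069/√1822 = 1.17299.
df = n − 2 = 48.
t* = t_{0.005, 48} = 2.682204.
Margin = t* × SE = 2.682204 × 1.17299 = 3.14620.
CI: 4.878 ± 3.14620 → (1.732, 8.024).
With 99% confidence, each one-unit increase in advertising spend is associated with a change of between 1.732 and 8.024 $1000s in monthly sales.

(1.732, 8.024)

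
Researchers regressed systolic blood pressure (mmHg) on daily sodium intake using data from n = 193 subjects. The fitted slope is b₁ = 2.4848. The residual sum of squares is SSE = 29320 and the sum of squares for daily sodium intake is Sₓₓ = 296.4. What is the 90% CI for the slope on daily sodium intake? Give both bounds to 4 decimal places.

MSE = SSE/(n − 2) = 29320/191 = 153.508.
SE(b₁) = √(MSE/Sₓₓ) = √(153.508/296.4) = 0.719658.
df = n − 2 = 191.
t* = t_{0.05, 191} = 1.652871.
Margin = t* × SE = 1.652871 × 0.719658 = 1.189502.
CI: 2.4848 ± 1.189502 → (1.2953, 3.6743).
With 90% confidence, each one-unit increase in daily sodium intake is associated with a change of between 1.2953 and 3.6743 mmHg in systolic blood pressure.

(1.2953, 3.6743)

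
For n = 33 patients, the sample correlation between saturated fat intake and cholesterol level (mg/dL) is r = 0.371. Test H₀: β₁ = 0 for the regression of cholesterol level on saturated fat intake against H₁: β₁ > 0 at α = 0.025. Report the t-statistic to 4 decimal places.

t = r·√(n − 2)/√(1 − r²) = 0.371·√31/√0.862359 = 2.2244.
df = n − 2 = 31.
One-sided p ≈ 0.0168, which is < 0.025, so reject H₀.
There is evidence of a linear association between saturated fat intake and cholesterol level.

t = 2.2244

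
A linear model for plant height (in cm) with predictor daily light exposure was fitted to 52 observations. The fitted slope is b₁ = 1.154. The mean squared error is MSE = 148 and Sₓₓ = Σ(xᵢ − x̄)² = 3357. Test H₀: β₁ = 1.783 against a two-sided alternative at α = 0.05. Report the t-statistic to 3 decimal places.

SE(b₁) = √(MSE/Sₓₓ) = √(148/3357) = 0.209969.
t = (1.154 − 1.783) / 0.209969 = -2.996.
df = n − 2 = 50.
Two-sided p ≈ 0.0043, which is < 0.05, so reject H₀.
There is evidence that the true slope on daily light exposure differs from 1.783 cm per unit.

t = -2.996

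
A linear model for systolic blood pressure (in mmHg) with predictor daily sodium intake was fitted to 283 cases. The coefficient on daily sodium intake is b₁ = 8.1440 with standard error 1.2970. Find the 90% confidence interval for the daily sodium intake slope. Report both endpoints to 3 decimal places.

df = n − 2 = 283 − 2 = 281.
t* = t_{0.05, 281} = 1.650294.
Margin = t* × SE = 1.650294 × 1.2970 = 2.14043.
CI: 8.1440 ± 2.14043 → (6.004, 10.284).
With 90% confidence, each one-unit increase in daily sodium intake is associated with a change of between 6.004 and 10.284 mmHg in systolic blood pressure.

(6.004, 10.284)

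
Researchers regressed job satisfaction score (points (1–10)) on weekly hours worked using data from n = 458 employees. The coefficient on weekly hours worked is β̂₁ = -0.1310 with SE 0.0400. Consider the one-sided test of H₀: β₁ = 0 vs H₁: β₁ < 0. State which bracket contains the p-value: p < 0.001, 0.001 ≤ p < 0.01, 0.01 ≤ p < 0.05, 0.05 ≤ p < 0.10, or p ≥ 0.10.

p < 0.001

t = -0.1310 / 0.0400 = -3.275.
df = n − 2 = 458 − 2 = 456.
One-sided p = P(T_{456} < t) ≈ 0.0006.
So p < 0.001.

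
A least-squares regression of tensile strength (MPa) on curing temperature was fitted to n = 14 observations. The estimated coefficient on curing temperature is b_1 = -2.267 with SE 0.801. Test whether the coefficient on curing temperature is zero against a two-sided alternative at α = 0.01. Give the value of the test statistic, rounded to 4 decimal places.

t = -2.8302

H₀: β₁ = 0 vs H₁: β₁ ≠ 0.
t = (b_1 − β₁⁰)/SE = -2.267 / 0.801 = -2.8302.
df = n − 2 = 14 − 2 = 12.
Two-sided p ≈ 0.0152, which is ≥ 0.01, so fail to reject H₀.
The data do not give significant evidence of an association between curing temperature and tensile strength.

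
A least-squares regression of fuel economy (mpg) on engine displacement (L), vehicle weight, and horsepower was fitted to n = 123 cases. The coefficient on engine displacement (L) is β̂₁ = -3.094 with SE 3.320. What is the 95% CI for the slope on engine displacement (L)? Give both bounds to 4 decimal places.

(-9.6679, 3.4799)

df = n − k − 1 = 123 − 3 − 1 = 119.
t* = t_{0.025, 119} = 1.9801.
Margin = t* × SE = 1.9801 × 3.320 = 6.573932.
CI: -3.094 ± 6.573932 → (-9.6679, 3.4799).
With 95% confidence, each one-unit increase in engine displacement (L) is associated with a change of between -9.6679 and 3.4799 mpg in fuel economy, holding the other predictors fixed.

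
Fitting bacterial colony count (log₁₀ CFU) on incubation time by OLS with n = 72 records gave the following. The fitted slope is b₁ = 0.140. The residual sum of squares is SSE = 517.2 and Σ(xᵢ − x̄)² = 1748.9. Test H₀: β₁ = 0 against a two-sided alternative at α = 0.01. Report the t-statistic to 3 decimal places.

t = 2.154

MSE = SSE/(n − 2) = 517.2/70 = 7.38857.
SE(b₁) = √(MSE/Sₓₓ) = √(7.38857/1748.9) = 0.0649977.
t = 0.140 / 0.0649977 = 2.154.
df = n − 2 = 70.
Two-sided p ≈ 0.0347, which is ≥ 0.01, so fail to reject H₀.
The data do not give significant evidence of an association between incubation time and bacterial colony count.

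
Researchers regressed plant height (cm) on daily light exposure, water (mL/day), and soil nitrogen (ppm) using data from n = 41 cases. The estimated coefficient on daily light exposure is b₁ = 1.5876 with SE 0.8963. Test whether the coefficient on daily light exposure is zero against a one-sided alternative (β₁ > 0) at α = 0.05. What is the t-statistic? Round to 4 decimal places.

H₀: β₁ = 0 vs H₁: β₁ > 0.
t = (b₁ − β₁⁰)/SE = 1.5876 / 0.8963 = 1.7713.
df = n − k − 1 = 41 − 3 − 1 = 37.
One-sided p ≈ 0.0424, which is < 0.05, so reject H₀.
There is evidence that the true slope on daily light exposure is positive, holding the other predictors fixed.

t = 1.7713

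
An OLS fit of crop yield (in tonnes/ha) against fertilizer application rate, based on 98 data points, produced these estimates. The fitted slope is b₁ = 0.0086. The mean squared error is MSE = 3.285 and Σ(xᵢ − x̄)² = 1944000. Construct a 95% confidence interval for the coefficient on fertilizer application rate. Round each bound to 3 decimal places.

(0.006, 0.011)

SE(b₁) = √(MSE/Sₓₓ) = √(3.285/1944000) = 0.00129993.
df = n − 2 = 96.
t* = t_{0.025, 96} = 1.984984.
Margin = t* × SE = 1.984984 × 0.00129993 = 0.00258.
CI: 0.0086 ± 0.00258 → (0.006, 0.011).
With 95% confidence, each one-unit increase in fertilizer application rate is associated with a change of between 0.006 and 0.011 tonnes/ha in crop yield.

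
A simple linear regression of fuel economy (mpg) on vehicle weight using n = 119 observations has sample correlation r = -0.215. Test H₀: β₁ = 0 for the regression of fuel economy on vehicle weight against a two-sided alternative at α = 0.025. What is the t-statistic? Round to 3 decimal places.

t = -2.381

t = r·√(n − 2)/√(1 − r²) = -0.215·√117/√0.953775 = -2.381.
df = n − 2 = 117.
Two-sided p ≈ 0.0189, which is < 0.025, so reject H₀.
There is evidence of a linear association between vehicle weight and fuel economy.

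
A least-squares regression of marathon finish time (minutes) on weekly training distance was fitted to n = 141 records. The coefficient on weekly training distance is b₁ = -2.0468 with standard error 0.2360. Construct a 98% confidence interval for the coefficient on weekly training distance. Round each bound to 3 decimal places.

(-2.602, -1.491)

df = n − 2 = 141 − 2 = 139.
t* = t_{0.01, 139} = 2.353474.
Margin = t* × SE = 2.353474 × 0.2360 = 0.55542.
CI: -2.0468 ± 0.55542 → (-2.602, -1.491).
With 98% confidence, each one-unit increase in weekly training distance is associated with a change of between -2.602 and -1.491 minutes in marathon finish time.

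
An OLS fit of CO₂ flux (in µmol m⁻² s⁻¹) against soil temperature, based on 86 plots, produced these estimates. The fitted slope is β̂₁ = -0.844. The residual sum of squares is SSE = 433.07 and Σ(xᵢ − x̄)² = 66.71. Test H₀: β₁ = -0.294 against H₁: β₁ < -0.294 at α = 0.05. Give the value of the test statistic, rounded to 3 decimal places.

MSE = SSE/(n − 2) = 433.07/84 = 5.1556.
SE(β̂₁) = √(MSE/Sₓₓ) = √(5.1556/66.71) = 0.277999.
t = (-0.844 − (-0.294)) / 0.277999 = -1.978.
df = n − 2 = 84.
One-sided p ≈ 0.0256, which is < 0.05, so reject H₀.
There is evidence that the true slope on soil temperature is below -0.294 µmol m⁻² s⁻¹ per unit.

t = -1.978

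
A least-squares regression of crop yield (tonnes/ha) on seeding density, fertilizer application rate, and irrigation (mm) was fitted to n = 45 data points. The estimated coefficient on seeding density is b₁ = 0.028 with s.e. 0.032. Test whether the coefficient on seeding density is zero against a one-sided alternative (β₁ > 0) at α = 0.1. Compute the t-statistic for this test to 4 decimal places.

t = 0.8750

H₀: β₁ = 0 vs H₁: β₁ > 0.
t = (b₁ − β₁⁰)/SE = 0.028 / 0.032 = 0.8750.
df = n − k − 1 = 45 − 3 − 1 = 41.
One-sided p ≈ 0.1933, which is ≥ 0.1, so fail to reject H₀.
The data do not give significant evidence that the true slope on seeding density is positive, holding the other predictors fixed.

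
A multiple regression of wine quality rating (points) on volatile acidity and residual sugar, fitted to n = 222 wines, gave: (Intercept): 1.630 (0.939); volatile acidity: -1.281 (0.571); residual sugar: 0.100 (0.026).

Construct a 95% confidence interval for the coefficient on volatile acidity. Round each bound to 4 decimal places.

(-2.4064, -0.1556)

Read off: b = -1.281, SE = 0.571 for volatile acidity.
df = n − k − 1 = 222 − 2 − 1 = 219.
t* = t_{0.025, 219} = 1.970855.
Margin = t* × SE = 1.970855 × 0.571 = 1.125358.
CI: -1.281 ± 1.125358 → (-2.4064, -0.1556).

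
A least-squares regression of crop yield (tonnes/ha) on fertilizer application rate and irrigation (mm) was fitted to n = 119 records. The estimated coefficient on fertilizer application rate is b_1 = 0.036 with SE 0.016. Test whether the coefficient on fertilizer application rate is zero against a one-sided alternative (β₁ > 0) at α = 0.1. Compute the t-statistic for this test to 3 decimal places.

t = 2.250

H₀: β₁ = 0 vs H₁: β₁ > 0.
t = (b_1 − β₁⁰)/SE = 0.036 / 0.016 = 2.250.
df = n − k − 1 = 119 − 2 − 1 = 116.
One-sided p ≈ 0.0132, which is < 0.1, so reject H₀.
There is evidence that the true slope on fertilizer application rate is positive, holding the other predictors fixed.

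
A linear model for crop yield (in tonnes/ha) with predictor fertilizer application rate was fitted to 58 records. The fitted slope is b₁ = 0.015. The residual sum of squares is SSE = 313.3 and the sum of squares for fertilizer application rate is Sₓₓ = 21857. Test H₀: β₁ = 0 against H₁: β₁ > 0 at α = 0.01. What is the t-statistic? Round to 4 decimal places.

MSE = SSE/(n − 2) = 313.3/56 = 5.59464.
SE(b₁) = √(MSE/Sₓₓ) = √(5.59464/21857) = 0.0159989.
t = 0.015 / 0.0159989 = 0.9376.
df = n − 2 = 56.
One-sided p ≈ 0.1762, which is ≥ 0.01, so fail to reject H₀.
The data do not give significant evidence that the true slope on fertilizer application rate is positive.

t = 0.9376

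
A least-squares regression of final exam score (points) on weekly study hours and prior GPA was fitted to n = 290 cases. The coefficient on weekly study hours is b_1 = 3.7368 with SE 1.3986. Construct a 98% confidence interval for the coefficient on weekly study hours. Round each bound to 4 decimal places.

(0.4649, 7.0087)

df = n − k − 1 = 290 − 2 − 1 = 287.
t* = t_{0.01, 287} = 2.339411.
Margin = t* × SE = 2.339411 × 1.3986 = 3.271900.
CI: 3.7368 ± 3.271900 → (0.4649, 7.0087).
With 98% confidence, each one-unit increase in weekly study hours is associated with a change of between 0.4649 and 7.0087 points in final exam score, holding the other predictors fixed.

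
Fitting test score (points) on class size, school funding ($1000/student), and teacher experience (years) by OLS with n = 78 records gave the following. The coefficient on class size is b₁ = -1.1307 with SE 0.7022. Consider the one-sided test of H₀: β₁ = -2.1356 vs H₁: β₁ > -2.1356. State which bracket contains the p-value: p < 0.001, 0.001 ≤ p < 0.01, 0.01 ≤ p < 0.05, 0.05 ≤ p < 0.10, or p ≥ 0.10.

0.05 ≤ p < 0.10

t = (-1.1307 − (-2.1356)) / 0.7022 = 1.431.
df = n − k − 1 = 78 − 3 − 1 = 74.
One-sided p = P(T_{74} > t) ≈ 0.0783.
So 0.05 ≤ p < 0.10.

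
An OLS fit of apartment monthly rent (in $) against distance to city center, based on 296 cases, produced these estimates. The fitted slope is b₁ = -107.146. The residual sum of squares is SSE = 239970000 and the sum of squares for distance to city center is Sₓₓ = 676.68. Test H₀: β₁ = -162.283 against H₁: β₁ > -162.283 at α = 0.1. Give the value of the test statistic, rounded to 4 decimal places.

t = 1.5876

MSE = SSE/(n − 2) = 239970000/294 = 816224.
SE(b₁) = √(MSE/Sₓₓ) = √(816224/676.68) = 34.7307.
t = (-107.146 − (-162.283)) / 34.7307 = 1.5876.
df = n − 2 = 294.
One-sided p ≈ 0.0567, which is < 0.1, so reject H₀.
There is evidence that the true slope on distance to city center exceeds -162.283 $ per unit.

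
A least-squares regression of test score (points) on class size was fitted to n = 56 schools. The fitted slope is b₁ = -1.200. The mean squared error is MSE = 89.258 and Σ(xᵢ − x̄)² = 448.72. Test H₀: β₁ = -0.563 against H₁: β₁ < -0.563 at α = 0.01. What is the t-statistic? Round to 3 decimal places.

t = -1.428

SE(b₁) = √(MSE/Sₓₓ) = √(89.258/448.72) = 0.446001.
t = (-1.200 − (-0.563)) / 0.446001 = -1.428.
df = n − 2 = 54.
One-sided p ≈ 0.0795, which is ≥ 0.01, so fail to reject H₀.
The data do not give significant evidence that the true slope on class size is below -0.563 points per unit.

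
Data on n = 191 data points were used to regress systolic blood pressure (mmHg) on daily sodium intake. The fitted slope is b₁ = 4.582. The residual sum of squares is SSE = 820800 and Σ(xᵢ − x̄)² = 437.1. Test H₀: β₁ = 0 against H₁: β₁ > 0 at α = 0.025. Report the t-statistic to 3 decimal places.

t = 1.454

MSE = SSE/(n − 2) = 820800/189 = 4342.86.
SE(b₁) = √(MSE/Sₓₓ) = √(4342.86/437.1) = 3.15208.
t = 4.582 / 3.15208 = 1.454.
df = n − 2 = 189.
One-sided p ≈ 0.0739, which is ≥ 0.025, so fail to reject H₀.
The data do not give significant evidence that the true slope on daily sodium intake is positive.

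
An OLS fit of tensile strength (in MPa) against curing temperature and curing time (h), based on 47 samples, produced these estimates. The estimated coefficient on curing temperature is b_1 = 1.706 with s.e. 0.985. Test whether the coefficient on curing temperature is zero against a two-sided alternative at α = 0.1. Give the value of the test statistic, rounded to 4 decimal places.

t = 1.7320

H₀: β₁ = 0 vs H₁: β₁ ≠ 0.
t = (b_1 − β₁⁰)/SE = 1.706 / 0.985 = 1.7320.
df = n − k − 1 = 47 − 2 − 1 = 44.
Two-sided p ≈ 0.0903, which is < 0.1, so reject H₀.
There is evidence that curing temperature is associated with tensile strength, holding the other predictors fixed.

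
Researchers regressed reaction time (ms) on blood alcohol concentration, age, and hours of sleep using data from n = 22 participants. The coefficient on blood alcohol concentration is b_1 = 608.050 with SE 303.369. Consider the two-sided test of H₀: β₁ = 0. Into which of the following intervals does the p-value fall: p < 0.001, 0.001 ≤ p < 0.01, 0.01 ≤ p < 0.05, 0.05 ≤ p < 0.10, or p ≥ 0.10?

t = 608.050 / 303.369 = 2.004.
df = n − k − 1 = 22 − 3 − 1 = 18.
Two-sided p = 2·P(T_{18} > |t|) ≈ 0.0603.
So 0.05 ≤ p < 0.10.

0.05 ≤ p < 0.10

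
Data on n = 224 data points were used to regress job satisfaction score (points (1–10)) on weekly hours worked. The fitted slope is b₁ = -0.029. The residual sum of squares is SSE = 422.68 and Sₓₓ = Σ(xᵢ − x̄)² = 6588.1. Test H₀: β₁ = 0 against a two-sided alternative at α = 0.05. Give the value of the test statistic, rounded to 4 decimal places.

MSE = SSE/(n − 2) = 422.68/222 = 1.90396.
SE(b₁) = √(MSE/Sₓₓ) = √(1.90396/6588.1) = 0.017.
t = -0.029 / 0.017 = -1.7059.
df = n − 2 = 222.
Two-sided p ≈ 0.0894, which is ≥ 0.05, so fail to reject H₀.
The data do not give significant evidence of an association between weekly hours worked and job satisfaction score.

t = -1.7059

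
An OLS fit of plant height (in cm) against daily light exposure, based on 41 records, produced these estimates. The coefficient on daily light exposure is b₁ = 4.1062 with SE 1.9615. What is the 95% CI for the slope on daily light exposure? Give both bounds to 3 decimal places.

df = n − 2 = 41 − 2 = 39.
t* = t_{0.025, 39} = 2.022691.
Margin = t* × SE = 2.022691 × 1.9615 = 3.96751.
CI: 4.1062 ± 3.96751 → (0.139, 8.074).
With 95% confidence, each one-unit increase in daily light exposure is associated with a change of between 0.139 and 8.074 cm in plant height.

(0.139, 8.074)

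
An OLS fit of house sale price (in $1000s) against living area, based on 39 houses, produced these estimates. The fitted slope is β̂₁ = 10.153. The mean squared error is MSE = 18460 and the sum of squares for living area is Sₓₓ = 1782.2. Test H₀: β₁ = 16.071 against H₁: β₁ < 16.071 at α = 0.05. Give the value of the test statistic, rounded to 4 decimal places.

t = -1.8388

SE(β̂₁) = √(MSE/Sₓₓ) = √(18460/1782.2) = 3.21838.
t = (10.153 − 16.071) / 3.21838 = -1.8388.
df = n − 2 = 37.
One-sided p ≈ 0.0370, which is < 0.05, so reject H₀.
There is evidence that the true slope on living area is below 16.071 $1000s per unit.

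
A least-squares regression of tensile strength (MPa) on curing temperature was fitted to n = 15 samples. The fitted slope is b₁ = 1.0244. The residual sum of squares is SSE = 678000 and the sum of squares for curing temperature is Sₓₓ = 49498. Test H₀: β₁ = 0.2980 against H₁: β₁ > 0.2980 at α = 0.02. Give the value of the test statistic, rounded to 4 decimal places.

MSE = SSE/(n − 2) = 678000/13 = 52153.8.
SE(b₁) = √(MSE/Sₓₓ) = √(52153.8/49498) = 1.02648.
t = (1.0244 − 0.2980) / 1.02648 = 0.7077.
df = n − 2 = 13.
One-sided p ≈ 0.2458, which is ≥ 0.02, so fail to reject H₀.
The data do not give significant evidence that the true slope on curing temperature exceeds 0.2980 MPa per unit.

t = 0.7077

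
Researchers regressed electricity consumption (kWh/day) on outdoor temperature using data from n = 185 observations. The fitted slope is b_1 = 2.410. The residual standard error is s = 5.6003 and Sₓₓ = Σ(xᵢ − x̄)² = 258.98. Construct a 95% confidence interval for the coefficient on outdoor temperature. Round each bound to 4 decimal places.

SE(b_1) = s/√Sₓₓ = 5.6003/√258.98 = 0.347999.
df = n − 2 = 183.
t* = t_{0.025, 183} = 1.973012.
Margin = t* × SE = 1.973012 × 0.347999 = 0.686606.
CI: 2.410 ± 0.686606 → (1.7234, 3.0966).
With 95% confidence, each one-unit increase in outdoor temperature is associated with a change of between 1.7234 and 3.0966 kWh/day in electricity consumption.

(1.7234, 3.0966)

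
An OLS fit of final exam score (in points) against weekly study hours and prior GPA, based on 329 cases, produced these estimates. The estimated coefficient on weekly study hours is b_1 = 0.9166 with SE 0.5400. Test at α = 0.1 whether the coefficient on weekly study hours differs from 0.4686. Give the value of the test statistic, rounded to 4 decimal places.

t = 0.8296

H₀: β₁ = 0.4686 vs H₁: β₁ ≠ 0.4686.
t = (b_1 − β₁⁰)/SE = (0.9166 − 0.4686) / 0.5400 = 0.8296.
df = n − k − 1 = 329 − 2 − 1 = 326.
Two-sided p ≈ 0.4074, which is ≥ 0.1, so fail to reject H₀.
The data are consistent with a true slope of 0.4686 points per unit of weekly study hours, holding the other predictors fixed.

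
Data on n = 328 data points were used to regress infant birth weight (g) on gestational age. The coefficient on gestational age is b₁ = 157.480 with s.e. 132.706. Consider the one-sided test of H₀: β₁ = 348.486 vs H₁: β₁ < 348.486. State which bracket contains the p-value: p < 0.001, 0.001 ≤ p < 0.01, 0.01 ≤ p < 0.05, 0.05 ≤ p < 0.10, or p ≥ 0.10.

0.05 ≤ p < 0.10

t = (157.480 − 348.486) / 132.706 = -1.439.
df = n − 2 = 328 − 2 = 326.
One-sided p = P(T_{326} < t) ≈ 0.0755.
So 0.05 ≤ p < 0.10.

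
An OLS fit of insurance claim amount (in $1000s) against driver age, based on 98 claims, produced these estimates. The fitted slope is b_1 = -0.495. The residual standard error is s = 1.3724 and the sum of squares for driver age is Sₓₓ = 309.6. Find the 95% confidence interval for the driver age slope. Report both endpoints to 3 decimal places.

SE(b_1) = s/√Sₓₓ = 1.3724/√309.6 = 0.0779974.
df = n − 2 = 96.
t* = t_{0.025, 96} = 1.984984.
Margin = t* × SE = 1.984984 × 0.0779974 = 0.15482.
CI: -0.495 ± 0.15482 → (-0.650, -0.340).
With 95% confidence, each one-unit increase in driver age is associated with a change of between -0.650 and -0.340 $1000s in insurance claim amount.

(-0.650, -0.340)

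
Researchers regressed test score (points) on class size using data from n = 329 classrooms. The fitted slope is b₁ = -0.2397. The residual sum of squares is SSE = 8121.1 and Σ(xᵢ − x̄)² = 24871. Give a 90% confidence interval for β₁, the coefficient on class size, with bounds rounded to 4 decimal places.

MSE = SSE/(n − 2) = 8121.1/327 = 24.8352.
SE(b₁) = √(MSE/Sₓₓ) = √(24.8352/24871) = 0.0316.
df = n − 2 = 327.
t* = t_{0.05, 327} = 1.649527.
Margin = t* × SE = 1.649527 × 0.0316 = 0.052125.
CI: -0.2397 ± 0.052125 → (-0.2918, -0.1876).
With 90% confidence, each one-unit increase in class size is associated with a change of between -0.2918 and -0.1876 points in test score.

(-0.2918, -0.1876)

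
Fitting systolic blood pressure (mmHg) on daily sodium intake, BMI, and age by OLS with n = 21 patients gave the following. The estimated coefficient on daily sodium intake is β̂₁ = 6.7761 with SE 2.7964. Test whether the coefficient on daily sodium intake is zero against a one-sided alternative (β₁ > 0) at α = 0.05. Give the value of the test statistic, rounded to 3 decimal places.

H₀: β₁ = 0 vs H₁: β₁ > 0.
t = (β̂₁ − β₁⁰)/SE = 6.7761 / 2.7964 = 2.423.
df = n − k − 1 = 21 − 3 − 1 = 17.
One-sided p ≈ 0.0134, which is < 0.05, so reject H₀.
There is evidence that the true slope on daily sodium intake is positive, holding the other predictors fixed.

t = 2.423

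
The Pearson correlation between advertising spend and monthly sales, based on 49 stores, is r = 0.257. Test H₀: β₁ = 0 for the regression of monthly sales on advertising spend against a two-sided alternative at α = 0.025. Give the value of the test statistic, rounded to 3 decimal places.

t = r·√(n − 2)/√(1 − r²) = 0.257·√47/√0.933951 = 1.823.
df = n − 2 = 47.
Two-sided p ≈ 0.0746, which is ≥ 0.025, so fail to reject H₀.
The data do not give significant evidence of a linear association between advertising spend and monthly sales.

t = 1.823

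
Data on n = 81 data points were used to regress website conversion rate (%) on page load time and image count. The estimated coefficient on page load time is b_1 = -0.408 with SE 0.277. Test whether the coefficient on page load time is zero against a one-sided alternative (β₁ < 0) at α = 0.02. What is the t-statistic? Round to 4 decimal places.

t = -1.4729

H₀: β₁ = 0 vs H₁: β₁ < 0.
t = (b_1 − β₁⁰)/SE = -0.408 / 0.277 = -1.4729.
df = n − k − 1 = 81 − 2 − 1 = 78.
One-sided p ≈ 0.0724, which is ≥ 0.02, so fail to reject H₀.
The data do not give significant evidence that the true slope on page load time is negative, holding the other predictors fixed.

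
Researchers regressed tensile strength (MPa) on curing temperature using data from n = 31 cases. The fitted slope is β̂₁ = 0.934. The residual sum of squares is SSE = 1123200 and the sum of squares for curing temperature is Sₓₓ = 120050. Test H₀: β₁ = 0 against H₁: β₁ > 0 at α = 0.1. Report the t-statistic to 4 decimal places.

t = 1.6444

MSE = SSE/(n − 2) = 1123200/29 = 38731.
SE(β̂₁) = √(MSE/Sₓₓ) = √(38731/120050) = 0.568.
t = 0.934 / 0.568 = 1.6444.
df = n − 2 = 29.
One-sided p ≈ 0.0554, which is < 0.1, so reject H₀.
There is evidence that the true slope on curing temperature is positive.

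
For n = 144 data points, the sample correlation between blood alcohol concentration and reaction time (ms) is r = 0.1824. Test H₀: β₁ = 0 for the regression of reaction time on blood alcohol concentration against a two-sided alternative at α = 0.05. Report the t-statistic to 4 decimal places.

t = r·√(n − 2)/√(1 − r²) = 0.1824·√142/√0.96673 = 2.2106.
df = n − 2 = 142.
Two-sided p ≈ 0.0287, which is < 0.05, so reject H₀.
There is evidence of a linear association between blood alcohol concentration and reaction time.

t = 2.2106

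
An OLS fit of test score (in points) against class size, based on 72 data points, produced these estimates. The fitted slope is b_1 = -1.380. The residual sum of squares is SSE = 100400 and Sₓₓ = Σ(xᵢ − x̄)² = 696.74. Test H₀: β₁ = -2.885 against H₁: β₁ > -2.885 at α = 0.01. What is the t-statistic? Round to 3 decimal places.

t = 1.049

MSE = SSE/(n − 2) = 100400/70 = 1434.29.
SE(b_1) = √(MSE/Sₓₓ) = √(1434.29/696.74) = 1.43477.
t = (-1.380 − (-2.885)) / 1.43477 = 1.049.
df = n − 2 = 70.
One-sided p ≈ 0.1489, which is ≥ 0.01, so fail to reject H₀.
The data do not give significant evidence that the true slope on class size exceeds -2.885 points per unit.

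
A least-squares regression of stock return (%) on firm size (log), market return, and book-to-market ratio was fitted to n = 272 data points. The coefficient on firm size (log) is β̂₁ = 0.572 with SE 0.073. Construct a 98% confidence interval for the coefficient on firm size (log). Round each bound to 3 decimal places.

df = n − k − 1 = 272 − 3 − 1 = 268.
t* = t_{0.01, 268} = 2.340342.
Margin = t* × SE = 2.340342 × 0.073 = 0.17084.
CI: 0.572 ± 0.17084 → (0.401, 0.743).
With 98% confidence, each one-unit increase in firm size (log) is associated with a change of between 0.401 and 0.743 % in stock return, holding the other predictors fixed.

(0.401, 0.743)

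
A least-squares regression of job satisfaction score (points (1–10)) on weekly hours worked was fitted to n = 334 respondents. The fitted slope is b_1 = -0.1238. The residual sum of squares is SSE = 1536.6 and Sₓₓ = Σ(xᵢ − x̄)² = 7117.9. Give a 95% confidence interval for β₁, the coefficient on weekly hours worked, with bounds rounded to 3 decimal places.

(-0.174, -0.074)

MSE = SSE/(n − 2) = 1536.6/332 = 4.62831.
SE(b_1) = √(MSE/Sₓₓ) = √(4.62831/7117.9) = 0.0254997.
df = n − 2 = 332.
t* = t_{0.025, 332} = 1.967135.
Margin = t* × SE = 1.967135 × 0.0254997 = 0.05016.
CI: -0.1238 ± 0.05016 → (-0.174, -0.074).
With 95% confidence, each one-unit increase in weekly hours worked is associated with a change of between -0.174 and -0.074 points (1–10) in job satisfaction score.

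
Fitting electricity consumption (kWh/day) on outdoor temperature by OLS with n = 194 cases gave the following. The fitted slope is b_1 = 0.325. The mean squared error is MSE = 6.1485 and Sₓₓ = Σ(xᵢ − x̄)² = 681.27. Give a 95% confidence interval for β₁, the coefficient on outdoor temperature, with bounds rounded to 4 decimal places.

(0.1376, 0.5124)

SE(b_1) = √(MSE/Sₓₓ) = √(6.1485/681.27) = 0.0950003.
df = n − 2 = 192.
t* = t_{0.025, 192} = 1.972396.
Margin = t* × SE = 1.972396 × 0.0950003 = 0.187378.
CI: 0.325 ± 0.187378 → (0.1376, 0.5124).
With 95% confidence, each one-unit increase in outdoor temperature is associated with a change of between 0.1376 and 0.5124 kWh/day in electricity consumption.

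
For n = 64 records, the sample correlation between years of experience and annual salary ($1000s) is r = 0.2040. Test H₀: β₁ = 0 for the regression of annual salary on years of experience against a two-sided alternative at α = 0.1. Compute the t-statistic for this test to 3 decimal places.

t = 1.641

t = r·√(n − 2)/√(1 − r²) = 0.2040·√62/√0.958384 = 1.641.
df = n − 2 = 62.
Two-sided p ≈ 0.1059, which is ≥ 0.1, so fail to reject H₀.
The data do not give significant evidence of a linear association between years of experience and annual salary.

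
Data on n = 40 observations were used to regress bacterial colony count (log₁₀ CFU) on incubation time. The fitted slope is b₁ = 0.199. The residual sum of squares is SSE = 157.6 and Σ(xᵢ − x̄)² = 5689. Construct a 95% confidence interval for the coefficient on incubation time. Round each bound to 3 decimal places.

MSE = SSE/(n − 2) = 157.6/38 = 4.14737.
SE(b₁) = √(MSE/Sₓₓ) = √(4.14737/5689) = 0.0270003.
df = n − 2 = 38.
t* = t_{0.025, 38} = 2.024394.
Margin = t* × SE = 2.024394 × 0.0270003 = 0.05466.
CI: 0.199 ± 0.05466 → (0.144, 0.254).
With 95% confidence, each one-unit increase in incubation time is associated with a change of between 0.144 and 0.254 log₁₀ CFU in bacterial colony count.

(0.144, 0.254)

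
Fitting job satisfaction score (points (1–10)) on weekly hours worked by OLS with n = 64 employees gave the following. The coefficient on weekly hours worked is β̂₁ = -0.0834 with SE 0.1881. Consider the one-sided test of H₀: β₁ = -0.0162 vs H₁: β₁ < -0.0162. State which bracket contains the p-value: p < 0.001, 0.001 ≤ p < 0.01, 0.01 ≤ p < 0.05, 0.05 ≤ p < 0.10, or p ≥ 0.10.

t = (-0.0834 − (-0.0162)) / 0.1881 = -0.357.
df = n − 2 = 64 − 2 = 62.
One-sided p = P(T_{62} < t) ≈ 0.3611.
So p ≥ 0.10.

p ≥ 0.10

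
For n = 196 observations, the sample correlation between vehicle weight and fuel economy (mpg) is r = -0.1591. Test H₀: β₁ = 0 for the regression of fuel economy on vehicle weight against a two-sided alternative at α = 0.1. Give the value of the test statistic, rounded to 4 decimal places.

t = r·√(n − 2)/√(1 − r²) = -0.1591·√194/√0.974687 = -2.2446.
df = n − 2 = 194.
Two-sided p ≈ 0.0259, which is < 0.1, so reject H₀.
There is evidence of a linear association between vehicle weight and fuel economy.

t = -2.2446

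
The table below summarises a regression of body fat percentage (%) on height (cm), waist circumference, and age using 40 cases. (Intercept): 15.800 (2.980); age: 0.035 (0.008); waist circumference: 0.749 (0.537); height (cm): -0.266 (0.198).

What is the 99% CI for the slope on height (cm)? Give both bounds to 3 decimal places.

Read off: b = -0.266, SE = 0.198 for height (cm).
df = n − k − 1 = 40 − 3 − 1 = 36.
t* = t_{0.005, 36} = 2.719485.
Margin = t* × SE = 2.719485 × 0.198 = 0.53846.
CI: -0.266 ± 0.53846 → (-0.804, 0.272).

(-0.804, 0.272)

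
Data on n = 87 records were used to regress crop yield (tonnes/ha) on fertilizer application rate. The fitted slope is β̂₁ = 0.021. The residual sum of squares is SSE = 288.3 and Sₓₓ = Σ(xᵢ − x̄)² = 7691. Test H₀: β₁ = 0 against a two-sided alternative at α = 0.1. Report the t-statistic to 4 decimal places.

t = 1.0000

MSE = SSE/(n − 2) = 288.3/85 = 3.39176.
SE(β̂₁) = √(MSE/Sₓₓ) = √(3.39176/7691) = 0.0210001.
t = 0.021 / 0.0210001 = 1.0000.
df = n − 2 = 85.
Two-sided p ≈ 0.3202, which is ≥ 0.1, so fail to reject H₀.
The data do not give significant evidence of an association between fertilizer application rate and crop yield.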